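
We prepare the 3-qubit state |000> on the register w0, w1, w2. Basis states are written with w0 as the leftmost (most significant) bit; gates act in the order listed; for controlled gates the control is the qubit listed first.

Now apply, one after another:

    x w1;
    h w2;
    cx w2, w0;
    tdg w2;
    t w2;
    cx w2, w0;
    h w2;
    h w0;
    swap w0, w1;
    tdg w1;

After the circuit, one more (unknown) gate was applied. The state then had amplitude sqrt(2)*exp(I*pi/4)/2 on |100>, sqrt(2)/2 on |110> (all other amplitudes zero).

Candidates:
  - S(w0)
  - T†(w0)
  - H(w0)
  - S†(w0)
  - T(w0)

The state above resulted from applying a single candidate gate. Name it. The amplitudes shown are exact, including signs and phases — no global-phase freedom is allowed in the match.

The unique candidate consistent with the amplitudes is T(w0). Key observation: gates 2-7 undo each other exactly, leaving only the rest of the circuit to track.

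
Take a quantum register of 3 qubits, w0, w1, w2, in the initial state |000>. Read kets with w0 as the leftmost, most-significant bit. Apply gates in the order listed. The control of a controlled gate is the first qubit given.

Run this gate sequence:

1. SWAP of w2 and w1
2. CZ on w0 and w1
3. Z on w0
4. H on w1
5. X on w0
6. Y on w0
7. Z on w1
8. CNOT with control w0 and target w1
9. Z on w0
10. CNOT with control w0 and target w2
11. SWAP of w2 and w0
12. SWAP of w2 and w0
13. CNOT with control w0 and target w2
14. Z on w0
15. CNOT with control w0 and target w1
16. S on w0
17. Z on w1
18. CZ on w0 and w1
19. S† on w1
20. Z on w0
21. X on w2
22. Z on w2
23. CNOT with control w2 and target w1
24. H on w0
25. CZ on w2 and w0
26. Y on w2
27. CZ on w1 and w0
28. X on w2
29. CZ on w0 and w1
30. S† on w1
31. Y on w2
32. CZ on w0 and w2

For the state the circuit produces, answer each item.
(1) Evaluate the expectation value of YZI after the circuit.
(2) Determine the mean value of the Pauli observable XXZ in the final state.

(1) In the final state, YZI has expectation 0. Key observation: the block from step 8 through step 15 cancels to the identity and can be dropped.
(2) The expectation value of XXZ is -1.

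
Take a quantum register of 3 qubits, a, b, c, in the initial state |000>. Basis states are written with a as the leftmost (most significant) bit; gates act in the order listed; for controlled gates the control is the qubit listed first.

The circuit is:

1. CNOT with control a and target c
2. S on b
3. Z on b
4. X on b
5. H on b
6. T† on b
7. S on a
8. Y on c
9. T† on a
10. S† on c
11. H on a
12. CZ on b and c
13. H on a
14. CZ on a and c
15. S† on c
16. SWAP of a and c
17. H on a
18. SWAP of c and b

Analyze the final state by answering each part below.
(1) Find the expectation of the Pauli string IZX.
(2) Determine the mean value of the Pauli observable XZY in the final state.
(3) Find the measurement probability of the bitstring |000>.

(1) In the final state, IZX has expectation sqrt(2)/2.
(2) The expectation value of XZY is sqrt(2)/2.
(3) The probability of measuring |000> is 1/4.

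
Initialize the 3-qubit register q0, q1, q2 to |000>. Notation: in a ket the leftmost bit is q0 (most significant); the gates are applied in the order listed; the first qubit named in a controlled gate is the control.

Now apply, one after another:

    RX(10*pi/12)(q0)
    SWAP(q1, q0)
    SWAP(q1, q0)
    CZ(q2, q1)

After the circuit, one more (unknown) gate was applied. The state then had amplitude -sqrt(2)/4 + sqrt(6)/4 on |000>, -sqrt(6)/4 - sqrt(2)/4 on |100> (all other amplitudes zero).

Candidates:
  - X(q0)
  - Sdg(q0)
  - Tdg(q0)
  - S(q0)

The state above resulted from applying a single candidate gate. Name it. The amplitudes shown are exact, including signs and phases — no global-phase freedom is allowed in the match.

The unique candidate consistent with the amplitudes is Sdg(q0). Key observation: the block from step 2 through step 3 cancels to the identity and can be dropped.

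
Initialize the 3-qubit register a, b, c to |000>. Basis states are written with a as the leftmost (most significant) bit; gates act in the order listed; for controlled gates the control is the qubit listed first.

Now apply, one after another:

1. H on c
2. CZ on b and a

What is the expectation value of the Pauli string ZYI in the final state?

The expectation value of ZYI is 0.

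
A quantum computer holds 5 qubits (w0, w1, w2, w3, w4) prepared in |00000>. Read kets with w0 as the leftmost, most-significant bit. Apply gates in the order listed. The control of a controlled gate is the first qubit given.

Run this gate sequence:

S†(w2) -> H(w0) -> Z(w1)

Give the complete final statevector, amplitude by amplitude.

The final amplitudes are sqrt(2)/2 on |00000>, sqrt(2)/2 on |10000>, and 0 on every other basis state.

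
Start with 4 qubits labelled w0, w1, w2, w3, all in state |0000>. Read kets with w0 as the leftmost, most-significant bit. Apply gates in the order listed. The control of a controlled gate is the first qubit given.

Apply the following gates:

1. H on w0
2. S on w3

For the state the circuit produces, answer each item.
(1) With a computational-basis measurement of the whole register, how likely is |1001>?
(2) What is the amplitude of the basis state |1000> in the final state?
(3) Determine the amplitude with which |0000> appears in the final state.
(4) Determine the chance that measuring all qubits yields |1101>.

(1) Outcome |1001> occurs with probability 0.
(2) The amplitude on |1000> is sqrt(2)/2.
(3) The final state's coefficient on |0000> equals sqrt(2)/2.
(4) A full measurement returns |1101> with probability 0.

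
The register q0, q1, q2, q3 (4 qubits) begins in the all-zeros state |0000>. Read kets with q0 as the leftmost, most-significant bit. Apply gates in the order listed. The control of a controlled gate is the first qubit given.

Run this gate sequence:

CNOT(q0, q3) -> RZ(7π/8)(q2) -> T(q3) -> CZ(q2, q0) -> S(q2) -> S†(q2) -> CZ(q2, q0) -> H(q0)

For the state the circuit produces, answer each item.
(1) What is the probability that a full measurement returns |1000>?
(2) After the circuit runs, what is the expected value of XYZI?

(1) A full measurement returns |1000> with probability 1/2.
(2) The observable XYZI averages to 0.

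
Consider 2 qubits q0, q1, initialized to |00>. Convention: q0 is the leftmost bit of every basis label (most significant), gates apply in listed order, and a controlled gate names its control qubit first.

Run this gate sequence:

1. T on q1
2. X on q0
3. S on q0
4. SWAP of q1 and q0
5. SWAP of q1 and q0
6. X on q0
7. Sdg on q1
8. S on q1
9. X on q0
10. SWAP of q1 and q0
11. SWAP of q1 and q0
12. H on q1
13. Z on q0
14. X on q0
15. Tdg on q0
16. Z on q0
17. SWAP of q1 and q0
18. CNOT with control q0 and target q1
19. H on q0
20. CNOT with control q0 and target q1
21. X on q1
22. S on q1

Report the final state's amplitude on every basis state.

The final amplitudes are -I/2 on |00>, 1/2 on |01>, -I/2 on |10>, -1/2 on |11>. Key observation: steps 4-11 multiply out to the identity, so the circuit reduces to the remaining gates.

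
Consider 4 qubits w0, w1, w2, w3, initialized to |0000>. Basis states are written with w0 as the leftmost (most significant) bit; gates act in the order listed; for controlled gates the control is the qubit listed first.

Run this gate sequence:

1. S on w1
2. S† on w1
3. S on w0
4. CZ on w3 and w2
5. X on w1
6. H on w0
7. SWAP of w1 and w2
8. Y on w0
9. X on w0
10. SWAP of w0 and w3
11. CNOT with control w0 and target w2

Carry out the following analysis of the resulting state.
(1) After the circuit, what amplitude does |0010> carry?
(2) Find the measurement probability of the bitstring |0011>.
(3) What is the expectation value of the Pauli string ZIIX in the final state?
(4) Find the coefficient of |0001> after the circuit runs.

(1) The amplitude on |0010> is sqrt(2)*I/2. Key observation: gates 1-2 undo each other exactly, leaving only the rest of the circuit to track.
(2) A full measurement returns |0011> with probability 1/2.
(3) In the final state, ZIIX has expectation -1.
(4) |0001> carries amplitude 0 in the final state.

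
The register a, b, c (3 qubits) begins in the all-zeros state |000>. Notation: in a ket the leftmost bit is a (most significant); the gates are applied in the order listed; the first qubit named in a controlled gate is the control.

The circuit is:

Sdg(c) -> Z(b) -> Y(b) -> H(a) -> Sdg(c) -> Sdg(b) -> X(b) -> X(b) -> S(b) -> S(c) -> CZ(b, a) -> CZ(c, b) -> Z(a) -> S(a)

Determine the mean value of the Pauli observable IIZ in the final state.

The expectation value of IIZ is 1. Key observation: the block from step 5 through step 10 cancels to the identity and can be dropped.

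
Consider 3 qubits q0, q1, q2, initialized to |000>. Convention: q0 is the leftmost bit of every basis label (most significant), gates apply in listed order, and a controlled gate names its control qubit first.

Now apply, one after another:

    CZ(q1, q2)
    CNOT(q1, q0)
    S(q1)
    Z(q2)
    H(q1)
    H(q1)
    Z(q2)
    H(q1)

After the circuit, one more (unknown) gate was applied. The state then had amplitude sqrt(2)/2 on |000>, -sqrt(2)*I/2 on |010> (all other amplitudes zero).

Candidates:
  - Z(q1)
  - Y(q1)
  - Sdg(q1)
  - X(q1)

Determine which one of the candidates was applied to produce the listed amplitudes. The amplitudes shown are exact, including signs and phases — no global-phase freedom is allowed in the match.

The unique candidate consistent with the amplitudes is Sdg(q1). Key observation: gates 4-7 undo each other exactly, leaving only the rest of the circuit to track.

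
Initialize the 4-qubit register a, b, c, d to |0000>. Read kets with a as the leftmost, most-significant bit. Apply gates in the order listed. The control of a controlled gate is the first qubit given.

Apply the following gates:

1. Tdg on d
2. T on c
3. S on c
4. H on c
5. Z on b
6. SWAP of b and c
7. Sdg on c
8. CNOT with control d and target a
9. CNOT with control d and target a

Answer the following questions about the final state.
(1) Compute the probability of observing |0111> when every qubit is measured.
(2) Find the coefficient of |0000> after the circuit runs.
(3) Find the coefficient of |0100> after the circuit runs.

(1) Outcome |0111> occurs with probability 0. Key observation: the block from step 8 through step 9 cancels to the identity and can be dropped.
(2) The final state's coefficient on |0000> equals sqrt(2)/2.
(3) |0100> carries amplitude sqrt(2)/2 in the final state.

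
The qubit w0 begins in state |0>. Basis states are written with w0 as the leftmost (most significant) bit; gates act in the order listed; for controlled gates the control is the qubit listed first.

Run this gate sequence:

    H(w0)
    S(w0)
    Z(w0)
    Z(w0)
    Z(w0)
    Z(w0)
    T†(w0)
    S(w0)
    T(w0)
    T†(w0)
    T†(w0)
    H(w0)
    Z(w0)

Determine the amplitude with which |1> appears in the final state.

The amplitude on |1> is -1/2 + I/2. Key observation: steps 3-6 multiply out to the identity, so the circuit reduces to the remaining gates.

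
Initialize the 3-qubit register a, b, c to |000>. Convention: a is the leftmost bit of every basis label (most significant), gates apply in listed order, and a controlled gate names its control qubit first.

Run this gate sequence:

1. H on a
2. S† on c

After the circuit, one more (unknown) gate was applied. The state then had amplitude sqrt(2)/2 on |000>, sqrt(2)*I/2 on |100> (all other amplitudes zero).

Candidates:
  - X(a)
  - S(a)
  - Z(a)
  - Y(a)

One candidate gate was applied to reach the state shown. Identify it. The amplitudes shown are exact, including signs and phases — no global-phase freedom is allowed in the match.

It was S(a) that produced the state shown.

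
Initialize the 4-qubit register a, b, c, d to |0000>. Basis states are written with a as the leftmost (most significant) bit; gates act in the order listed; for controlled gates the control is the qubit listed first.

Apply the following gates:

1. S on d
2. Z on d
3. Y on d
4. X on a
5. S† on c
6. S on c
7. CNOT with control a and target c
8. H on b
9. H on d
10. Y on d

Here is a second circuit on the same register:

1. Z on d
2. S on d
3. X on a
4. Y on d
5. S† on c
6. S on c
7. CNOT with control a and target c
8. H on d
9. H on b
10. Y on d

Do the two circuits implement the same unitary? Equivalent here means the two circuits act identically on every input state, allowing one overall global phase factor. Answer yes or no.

Yes — the two circuits implement the same unitary up to a global phase.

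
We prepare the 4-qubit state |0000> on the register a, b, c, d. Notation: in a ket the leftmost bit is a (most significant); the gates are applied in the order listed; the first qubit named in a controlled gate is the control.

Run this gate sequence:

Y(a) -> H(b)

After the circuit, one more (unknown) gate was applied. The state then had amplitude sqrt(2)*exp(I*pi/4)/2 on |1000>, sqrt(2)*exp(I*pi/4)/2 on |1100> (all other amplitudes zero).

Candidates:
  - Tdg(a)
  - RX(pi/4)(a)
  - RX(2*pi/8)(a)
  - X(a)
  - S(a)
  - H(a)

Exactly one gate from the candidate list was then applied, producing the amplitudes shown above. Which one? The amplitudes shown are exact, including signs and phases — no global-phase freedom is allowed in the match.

It was Tdg(a) that produced the state shown.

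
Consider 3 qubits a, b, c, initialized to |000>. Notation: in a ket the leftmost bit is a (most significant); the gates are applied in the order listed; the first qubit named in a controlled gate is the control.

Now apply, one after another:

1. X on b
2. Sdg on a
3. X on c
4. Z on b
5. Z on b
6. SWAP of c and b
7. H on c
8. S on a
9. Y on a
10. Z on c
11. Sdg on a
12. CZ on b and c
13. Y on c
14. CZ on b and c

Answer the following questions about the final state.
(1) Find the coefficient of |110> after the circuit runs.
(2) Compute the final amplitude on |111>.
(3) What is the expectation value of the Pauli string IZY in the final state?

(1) |110> carries amplitude sqrt(2)*I/2 in the final state.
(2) |111> carries amplitude -sqrt(2)*I/2 in the final state.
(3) The expectation value of IZY is 0.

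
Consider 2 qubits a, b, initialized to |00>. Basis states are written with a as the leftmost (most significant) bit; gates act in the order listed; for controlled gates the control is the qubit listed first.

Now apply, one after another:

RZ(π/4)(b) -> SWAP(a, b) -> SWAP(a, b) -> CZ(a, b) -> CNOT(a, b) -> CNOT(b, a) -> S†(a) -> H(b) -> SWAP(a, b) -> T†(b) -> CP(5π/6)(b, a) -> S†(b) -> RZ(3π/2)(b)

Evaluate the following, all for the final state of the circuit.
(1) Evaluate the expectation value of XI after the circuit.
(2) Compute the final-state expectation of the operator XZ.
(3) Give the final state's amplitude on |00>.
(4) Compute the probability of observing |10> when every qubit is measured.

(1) The observable XI averages to 1. Key observation: steps 2-3 multiply out to the identity, so the circuit reduces to the remaining gates.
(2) The expectation value of XZ is 1.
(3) The amplitude on |00> is -sqrt(2)*exp(I*pi/8)/2.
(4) Outcome |10> occurs with probability 1/2.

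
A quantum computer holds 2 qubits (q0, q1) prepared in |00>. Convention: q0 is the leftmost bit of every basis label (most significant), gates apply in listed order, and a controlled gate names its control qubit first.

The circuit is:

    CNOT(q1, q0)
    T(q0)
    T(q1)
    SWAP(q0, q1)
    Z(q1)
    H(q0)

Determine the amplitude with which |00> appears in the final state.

The final state's coefficient on |00> equals sqrt(2)/2.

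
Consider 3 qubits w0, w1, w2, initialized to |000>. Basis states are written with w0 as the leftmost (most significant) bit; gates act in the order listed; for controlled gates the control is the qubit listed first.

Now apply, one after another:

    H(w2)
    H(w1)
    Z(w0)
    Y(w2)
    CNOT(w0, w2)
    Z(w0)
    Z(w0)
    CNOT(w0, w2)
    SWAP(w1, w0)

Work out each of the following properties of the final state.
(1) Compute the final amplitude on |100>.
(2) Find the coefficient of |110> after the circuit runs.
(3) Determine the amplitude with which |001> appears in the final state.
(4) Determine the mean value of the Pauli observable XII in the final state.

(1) The final state's coefficient on |100> equals -I/2. Key observation: the block from step 5 through step 8 cancels to the identity and can be dropped.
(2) The amplitude on |110> is 0.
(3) |001> carries amplitude I/2 in the final state.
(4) The observable XII averages to 1.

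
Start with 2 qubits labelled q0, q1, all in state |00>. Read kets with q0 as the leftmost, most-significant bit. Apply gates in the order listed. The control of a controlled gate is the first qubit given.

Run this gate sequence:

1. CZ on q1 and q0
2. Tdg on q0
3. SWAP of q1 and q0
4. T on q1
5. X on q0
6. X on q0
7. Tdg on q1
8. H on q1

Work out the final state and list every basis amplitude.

The resulting statevector has amplitude sqrt(2)/2 on |00>, sqrt(2)/2 on |01>, 0 on |10>, 0 on |11>. Key observation: gates 4-7 undo each other exactly, leaving only the rest of the circuit to track.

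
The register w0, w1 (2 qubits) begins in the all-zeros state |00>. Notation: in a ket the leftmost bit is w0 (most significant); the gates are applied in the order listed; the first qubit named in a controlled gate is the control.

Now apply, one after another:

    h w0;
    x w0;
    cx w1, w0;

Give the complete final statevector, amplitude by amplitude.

The resulting statevector has amplitude sqrt(2)/2 on |00>, 0 on |01>, sqrt(2)/2 on |10>, 0 on |11>.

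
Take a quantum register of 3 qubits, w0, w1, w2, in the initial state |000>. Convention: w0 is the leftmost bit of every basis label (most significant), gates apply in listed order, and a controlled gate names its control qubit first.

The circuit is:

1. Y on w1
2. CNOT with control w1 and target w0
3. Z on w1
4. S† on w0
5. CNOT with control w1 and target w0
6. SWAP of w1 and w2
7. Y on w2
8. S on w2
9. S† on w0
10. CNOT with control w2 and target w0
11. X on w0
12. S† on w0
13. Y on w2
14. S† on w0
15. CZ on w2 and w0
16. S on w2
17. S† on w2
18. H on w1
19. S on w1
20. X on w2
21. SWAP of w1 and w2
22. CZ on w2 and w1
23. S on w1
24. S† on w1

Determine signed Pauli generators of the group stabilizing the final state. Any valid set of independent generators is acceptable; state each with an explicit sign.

The stabilizer group can be generated by +IIY, -ZII, +IZI, among other valid generating sets. Key observation: steps 16-17 multiply out to the identity, so the circuit reduces to the remaining gates.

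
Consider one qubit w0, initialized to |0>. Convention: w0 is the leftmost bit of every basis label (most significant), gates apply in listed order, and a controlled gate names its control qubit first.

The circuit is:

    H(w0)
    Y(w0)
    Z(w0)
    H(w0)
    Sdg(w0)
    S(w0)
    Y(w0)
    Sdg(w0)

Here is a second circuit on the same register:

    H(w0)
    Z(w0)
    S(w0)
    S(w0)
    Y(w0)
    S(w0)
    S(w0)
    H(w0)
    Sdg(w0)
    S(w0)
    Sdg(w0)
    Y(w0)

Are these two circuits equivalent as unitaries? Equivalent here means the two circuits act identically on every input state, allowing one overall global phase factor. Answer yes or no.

No — the two circuits implement different unitaries, even allowing a global phase.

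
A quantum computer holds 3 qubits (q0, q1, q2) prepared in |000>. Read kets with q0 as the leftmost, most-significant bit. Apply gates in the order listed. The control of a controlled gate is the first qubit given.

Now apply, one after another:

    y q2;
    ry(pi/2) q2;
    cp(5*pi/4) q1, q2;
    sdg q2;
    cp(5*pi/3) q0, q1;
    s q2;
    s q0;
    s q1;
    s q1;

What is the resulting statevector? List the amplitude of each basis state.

The resulting statevector has amplitude -sqrt(2)*I/2 on |000>, sqrt(2)*I/2 on |001>, and 0 on every other basis state.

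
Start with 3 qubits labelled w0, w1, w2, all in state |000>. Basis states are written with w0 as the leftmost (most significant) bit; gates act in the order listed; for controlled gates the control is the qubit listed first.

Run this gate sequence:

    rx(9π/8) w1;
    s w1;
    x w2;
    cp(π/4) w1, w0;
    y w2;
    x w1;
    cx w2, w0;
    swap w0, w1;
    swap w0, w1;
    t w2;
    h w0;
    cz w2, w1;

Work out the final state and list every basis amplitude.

The final amplitudes are -sqrt(2)*I*cos(pi/16)/2 on |000>, 0 on |001>, sqrt(2)*I*sin(pi/16)/2 on |010>, 0 on |011>, -sqrt(2)*I*cos(pi/16)/2 on |100>, 0 on |101>, sqrt(2)*I*sin(pi/16)/2 on |110>, 0 on |111>. Key observation: the block from step 8 through step 9 cancels to the identity and can be dropped.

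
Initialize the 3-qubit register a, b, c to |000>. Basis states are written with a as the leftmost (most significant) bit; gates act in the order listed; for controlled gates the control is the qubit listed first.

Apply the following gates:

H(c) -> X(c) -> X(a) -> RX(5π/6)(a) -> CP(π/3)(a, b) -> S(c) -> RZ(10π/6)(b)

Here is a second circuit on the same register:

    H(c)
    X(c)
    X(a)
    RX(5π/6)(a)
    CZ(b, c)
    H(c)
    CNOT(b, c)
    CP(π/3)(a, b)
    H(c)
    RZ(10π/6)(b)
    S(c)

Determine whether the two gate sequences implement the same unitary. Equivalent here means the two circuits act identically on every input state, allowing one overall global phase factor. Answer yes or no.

Yes — the two circuits implement the same unitary up to a global phase.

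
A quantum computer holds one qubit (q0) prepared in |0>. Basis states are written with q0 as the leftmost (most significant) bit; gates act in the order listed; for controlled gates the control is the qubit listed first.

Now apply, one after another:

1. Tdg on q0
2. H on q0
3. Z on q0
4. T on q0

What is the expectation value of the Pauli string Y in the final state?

In the final state, Y has expectation -sqrt(2)/2.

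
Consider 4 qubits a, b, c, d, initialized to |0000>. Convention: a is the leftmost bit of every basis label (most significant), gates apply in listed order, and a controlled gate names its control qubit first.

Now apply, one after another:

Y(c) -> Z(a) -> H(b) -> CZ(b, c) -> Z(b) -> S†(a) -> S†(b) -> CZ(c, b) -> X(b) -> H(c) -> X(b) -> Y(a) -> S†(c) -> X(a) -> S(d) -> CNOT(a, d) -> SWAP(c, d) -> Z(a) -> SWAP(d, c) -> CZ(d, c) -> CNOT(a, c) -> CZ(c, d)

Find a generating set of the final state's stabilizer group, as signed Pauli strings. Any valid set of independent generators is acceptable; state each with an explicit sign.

The final state is stabilized by the group generated by +IYII, +IIYI, +ZIII, +IIIZ; other independent generating sets are equally valid.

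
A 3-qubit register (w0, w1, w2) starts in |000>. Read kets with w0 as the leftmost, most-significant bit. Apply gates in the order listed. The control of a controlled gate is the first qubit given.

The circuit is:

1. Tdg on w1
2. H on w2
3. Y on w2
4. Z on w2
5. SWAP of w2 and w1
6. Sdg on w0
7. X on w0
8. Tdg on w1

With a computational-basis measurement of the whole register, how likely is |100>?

The probability of measuring |100> is 1/2.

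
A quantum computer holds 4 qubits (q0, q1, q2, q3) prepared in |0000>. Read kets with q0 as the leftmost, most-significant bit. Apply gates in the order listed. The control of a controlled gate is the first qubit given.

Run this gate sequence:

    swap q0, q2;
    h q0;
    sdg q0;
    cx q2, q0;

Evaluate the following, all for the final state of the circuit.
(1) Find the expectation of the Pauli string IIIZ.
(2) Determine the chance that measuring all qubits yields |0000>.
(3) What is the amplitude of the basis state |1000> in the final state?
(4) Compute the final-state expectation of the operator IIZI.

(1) The expectation value of IIIZ is 1.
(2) Outcome |0000> occurs with probability 1/2.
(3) The final state's coefficient on |1000> equals -sqrt(2)*I/2.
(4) In the final state, IIZI has expectation 1.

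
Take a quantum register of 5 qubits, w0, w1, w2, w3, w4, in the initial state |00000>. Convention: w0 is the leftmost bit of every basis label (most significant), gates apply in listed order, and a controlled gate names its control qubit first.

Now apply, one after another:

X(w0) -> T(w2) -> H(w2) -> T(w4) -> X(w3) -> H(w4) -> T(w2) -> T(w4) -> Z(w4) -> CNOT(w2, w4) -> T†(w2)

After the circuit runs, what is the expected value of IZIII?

The observable IZIII averages to 1.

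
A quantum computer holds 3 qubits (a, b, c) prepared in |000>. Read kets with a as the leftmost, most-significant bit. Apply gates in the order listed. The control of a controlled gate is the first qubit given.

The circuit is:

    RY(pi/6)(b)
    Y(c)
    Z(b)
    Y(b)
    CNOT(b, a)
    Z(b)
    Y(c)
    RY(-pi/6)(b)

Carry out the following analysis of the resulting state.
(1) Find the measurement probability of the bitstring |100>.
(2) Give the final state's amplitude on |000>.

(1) Outcome |100> occurs with probability 1/16.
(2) |000> carries amplitude I/4 in the final state.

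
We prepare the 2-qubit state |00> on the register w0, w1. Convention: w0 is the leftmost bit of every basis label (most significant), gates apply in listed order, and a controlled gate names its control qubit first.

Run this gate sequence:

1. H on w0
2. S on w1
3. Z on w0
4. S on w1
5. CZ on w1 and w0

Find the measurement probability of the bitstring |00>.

The probability of measuring |00> is 1/2.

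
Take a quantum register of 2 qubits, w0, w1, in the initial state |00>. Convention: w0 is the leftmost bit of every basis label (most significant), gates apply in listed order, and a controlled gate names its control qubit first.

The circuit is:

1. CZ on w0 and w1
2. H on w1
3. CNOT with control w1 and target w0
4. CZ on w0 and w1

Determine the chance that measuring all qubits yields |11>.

Outcome |11> occurs with probability 1/2.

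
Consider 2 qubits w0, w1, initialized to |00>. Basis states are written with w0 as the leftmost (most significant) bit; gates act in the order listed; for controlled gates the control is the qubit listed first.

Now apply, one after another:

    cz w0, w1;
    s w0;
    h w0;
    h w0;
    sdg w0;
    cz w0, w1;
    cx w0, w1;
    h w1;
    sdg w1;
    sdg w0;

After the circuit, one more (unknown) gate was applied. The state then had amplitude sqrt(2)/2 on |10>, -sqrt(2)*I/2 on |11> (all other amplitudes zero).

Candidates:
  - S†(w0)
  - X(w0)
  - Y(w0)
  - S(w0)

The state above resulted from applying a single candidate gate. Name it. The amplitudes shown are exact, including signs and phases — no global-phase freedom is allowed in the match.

The applied gate was X(w0). Key observation: steps 1-6 multiply out to the identity, so the circuit reduces to the remaining gates.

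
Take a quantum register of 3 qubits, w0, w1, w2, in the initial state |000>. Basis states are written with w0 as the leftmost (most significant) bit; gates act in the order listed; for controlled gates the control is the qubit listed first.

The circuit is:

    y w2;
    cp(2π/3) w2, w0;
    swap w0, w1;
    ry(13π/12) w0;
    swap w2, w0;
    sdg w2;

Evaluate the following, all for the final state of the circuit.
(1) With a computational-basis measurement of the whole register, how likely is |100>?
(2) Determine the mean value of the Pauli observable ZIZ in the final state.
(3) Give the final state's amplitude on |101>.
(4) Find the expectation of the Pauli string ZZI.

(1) The probability of measuring |100> is -sqrt(6)/8 - sqrt(2)/8 + 1/2.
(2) The observable ZIZ averages to sqrt(2)/4 + sqrt(6)/4.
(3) |101> carries amplitude sqrt(2 - sqrt(2))/4 + sqrt(3*sqrt(2) + 6)/4 in the final state.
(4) In the final state, ZZI has expectation -1.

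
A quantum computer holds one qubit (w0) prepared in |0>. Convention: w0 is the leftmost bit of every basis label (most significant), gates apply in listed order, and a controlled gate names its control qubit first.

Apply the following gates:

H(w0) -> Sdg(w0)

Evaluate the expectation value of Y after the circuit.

The observable Y averages to -1.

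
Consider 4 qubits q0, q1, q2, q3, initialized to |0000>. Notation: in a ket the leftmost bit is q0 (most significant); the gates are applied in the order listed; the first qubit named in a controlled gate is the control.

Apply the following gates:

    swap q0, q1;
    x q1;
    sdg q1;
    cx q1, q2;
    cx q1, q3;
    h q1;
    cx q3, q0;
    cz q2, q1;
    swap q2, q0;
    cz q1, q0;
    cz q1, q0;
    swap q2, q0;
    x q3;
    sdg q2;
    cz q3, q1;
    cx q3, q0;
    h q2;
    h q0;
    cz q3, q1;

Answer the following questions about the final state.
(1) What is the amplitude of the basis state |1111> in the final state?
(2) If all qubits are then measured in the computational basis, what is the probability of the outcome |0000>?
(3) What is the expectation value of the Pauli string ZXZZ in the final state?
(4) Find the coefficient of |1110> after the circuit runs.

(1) The final state's coefficient on |1111> equals 0. Key observation: the block from step 9 through step 12 cancels to the identity and can be dropped.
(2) The probability of measuring |0000> is 1/8.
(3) In the final state, ZXZZ has expectation 0.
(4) The amplitude on |1110> is -sqrt(2)/4.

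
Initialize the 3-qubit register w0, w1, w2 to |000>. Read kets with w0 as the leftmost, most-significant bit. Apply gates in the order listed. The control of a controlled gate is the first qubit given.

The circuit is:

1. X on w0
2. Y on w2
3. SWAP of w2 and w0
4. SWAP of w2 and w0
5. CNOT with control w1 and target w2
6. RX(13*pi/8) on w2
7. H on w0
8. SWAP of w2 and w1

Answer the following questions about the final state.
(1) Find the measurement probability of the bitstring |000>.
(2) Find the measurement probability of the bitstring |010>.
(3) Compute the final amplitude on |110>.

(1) A full measurement returns |000> with probability 1/4 - sqrt(2 - sqrt(2))/8. Key observation: steps 3-4 multiply out to the identity, so the circuit reduces to the remaining gates.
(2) Outcome |010> occurs with probability sqrt(2 - sqrt(2))/8 + 1/4.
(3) |110> carries amplitude sqrt(2)*I*cos(3*pi/16)/2 in the final state.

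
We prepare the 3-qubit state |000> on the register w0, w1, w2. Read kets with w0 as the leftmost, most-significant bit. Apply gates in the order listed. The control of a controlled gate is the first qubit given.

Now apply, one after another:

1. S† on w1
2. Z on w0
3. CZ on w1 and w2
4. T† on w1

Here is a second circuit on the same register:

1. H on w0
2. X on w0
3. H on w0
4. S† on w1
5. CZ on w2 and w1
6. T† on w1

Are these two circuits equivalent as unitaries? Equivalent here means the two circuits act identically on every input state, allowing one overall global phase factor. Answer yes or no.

Yes: on every input state the two circuits agree up to one overall phase factor.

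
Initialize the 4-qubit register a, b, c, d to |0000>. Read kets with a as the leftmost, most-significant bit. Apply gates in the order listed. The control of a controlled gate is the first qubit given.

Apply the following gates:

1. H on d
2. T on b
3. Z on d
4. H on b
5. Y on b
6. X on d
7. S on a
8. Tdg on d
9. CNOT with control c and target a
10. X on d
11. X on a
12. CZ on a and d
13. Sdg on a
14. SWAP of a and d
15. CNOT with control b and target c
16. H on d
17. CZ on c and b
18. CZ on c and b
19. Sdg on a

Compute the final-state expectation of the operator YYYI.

The expectation value of YYYI is -sqrt(2)/2.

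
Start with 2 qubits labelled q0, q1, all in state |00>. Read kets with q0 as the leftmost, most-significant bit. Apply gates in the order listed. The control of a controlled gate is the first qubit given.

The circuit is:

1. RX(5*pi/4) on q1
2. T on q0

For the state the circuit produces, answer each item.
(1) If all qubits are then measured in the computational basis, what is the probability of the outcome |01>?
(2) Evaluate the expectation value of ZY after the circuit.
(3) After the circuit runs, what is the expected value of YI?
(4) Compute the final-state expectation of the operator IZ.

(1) The probability of measuring |01> is sqrt(2)/4 + 1/2.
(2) The observable ZY averages to sqrt(2)/2.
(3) The observable YI averages to 0.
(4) In the final state, IZ has expectation -sqrt(2)/2.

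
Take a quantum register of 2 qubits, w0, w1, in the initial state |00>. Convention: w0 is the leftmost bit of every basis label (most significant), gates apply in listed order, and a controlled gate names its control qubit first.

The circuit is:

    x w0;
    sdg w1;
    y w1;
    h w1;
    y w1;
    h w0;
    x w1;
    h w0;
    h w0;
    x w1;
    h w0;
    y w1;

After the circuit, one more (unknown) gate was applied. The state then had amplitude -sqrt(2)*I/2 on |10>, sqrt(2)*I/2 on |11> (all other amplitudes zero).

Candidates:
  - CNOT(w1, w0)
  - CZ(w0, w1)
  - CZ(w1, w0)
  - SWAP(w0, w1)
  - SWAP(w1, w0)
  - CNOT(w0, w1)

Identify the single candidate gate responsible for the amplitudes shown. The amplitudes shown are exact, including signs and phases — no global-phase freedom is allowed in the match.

It was CNOT(w0, w1) that produced the state shown.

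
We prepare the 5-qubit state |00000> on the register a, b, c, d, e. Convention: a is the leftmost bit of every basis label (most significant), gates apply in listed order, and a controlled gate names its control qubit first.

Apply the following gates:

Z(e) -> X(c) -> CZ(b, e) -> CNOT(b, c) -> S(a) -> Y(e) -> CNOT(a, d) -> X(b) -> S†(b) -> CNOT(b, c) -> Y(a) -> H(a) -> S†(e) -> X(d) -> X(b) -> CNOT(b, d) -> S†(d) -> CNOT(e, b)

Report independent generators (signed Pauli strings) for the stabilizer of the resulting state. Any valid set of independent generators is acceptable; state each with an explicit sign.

One valid set of independent stabilizer generators is -XIIII, -IZIII, +IIZII, -IIIZI, -IIIIZ (any independent generating set of the same group is equally correct).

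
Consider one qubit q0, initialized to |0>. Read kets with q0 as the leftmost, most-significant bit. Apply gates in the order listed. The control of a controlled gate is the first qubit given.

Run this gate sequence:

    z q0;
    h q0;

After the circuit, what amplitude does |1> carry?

|1> carries amplitude sqrt(2)/2 in the final state.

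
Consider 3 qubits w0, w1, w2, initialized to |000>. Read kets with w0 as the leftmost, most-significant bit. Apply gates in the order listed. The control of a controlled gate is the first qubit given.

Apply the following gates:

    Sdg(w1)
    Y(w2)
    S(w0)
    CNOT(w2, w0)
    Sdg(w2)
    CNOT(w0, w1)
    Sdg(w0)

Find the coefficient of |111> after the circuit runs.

|111> carries amplitude -I in the final state.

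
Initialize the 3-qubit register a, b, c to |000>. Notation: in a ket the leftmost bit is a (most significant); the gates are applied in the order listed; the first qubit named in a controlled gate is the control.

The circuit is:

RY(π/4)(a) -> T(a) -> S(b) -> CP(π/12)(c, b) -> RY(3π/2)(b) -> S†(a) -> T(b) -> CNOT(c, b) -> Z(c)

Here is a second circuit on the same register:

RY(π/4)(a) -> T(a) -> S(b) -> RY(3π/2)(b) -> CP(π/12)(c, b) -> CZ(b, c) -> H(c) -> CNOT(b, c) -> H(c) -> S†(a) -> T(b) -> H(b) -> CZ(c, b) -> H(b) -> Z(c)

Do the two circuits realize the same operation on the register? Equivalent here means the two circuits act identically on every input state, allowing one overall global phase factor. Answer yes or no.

No, they are not equivalent — no single phase factor reconciles the two unitaries.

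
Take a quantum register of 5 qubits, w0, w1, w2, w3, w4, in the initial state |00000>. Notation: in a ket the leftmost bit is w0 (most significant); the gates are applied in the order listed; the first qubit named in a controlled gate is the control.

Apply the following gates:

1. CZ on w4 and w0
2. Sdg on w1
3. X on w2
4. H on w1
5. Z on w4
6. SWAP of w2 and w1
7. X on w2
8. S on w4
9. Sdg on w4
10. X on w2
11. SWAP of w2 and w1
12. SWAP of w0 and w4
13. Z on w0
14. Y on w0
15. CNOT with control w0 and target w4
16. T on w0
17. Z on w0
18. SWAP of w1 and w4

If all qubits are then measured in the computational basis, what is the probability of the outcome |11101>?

A full measurement returns |11101> with probability 1/2. Key observation: steps 6-11 multiply out to the identity, so the circuit reduces to the remaining gates.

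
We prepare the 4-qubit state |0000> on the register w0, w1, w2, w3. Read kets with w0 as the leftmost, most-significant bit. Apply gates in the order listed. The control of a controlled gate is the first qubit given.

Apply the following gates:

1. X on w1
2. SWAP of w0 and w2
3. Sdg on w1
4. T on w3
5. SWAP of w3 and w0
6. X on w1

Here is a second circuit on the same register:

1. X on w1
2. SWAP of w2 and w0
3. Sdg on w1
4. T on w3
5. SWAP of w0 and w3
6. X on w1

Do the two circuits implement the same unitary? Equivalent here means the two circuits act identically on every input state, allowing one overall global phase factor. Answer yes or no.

Yes, they are equivalent — the unitaries differ by at most a global phase.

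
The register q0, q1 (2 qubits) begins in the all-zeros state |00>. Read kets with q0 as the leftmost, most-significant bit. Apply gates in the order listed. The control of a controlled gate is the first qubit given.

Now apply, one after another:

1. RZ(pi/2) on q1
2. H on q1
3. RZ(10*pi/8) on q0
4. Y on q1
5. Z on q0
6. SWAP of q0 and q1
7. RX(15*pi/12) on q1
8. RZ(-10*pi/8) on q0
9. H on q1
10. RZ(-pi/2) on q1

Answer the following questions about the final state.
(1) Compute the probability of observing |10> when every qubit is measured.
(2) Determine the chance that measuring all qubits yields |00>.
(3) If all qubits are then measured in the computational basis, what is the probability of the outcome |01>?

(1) Outcome |10> occurs with probability 1/4.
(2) The probability of measuring |00> is 1/4.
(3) The probability of measuring |01> is 1/4.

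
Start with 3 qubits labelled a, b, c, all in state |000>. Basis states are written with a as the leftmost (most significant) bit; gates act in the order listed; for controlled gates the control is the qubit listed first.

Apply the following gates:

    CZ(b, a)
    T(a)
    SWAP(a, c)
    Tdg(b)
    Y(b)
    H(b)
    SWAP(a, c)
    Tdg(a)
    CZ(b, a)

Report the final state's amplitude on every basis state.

The final amplitudes are sqrt(2)*I/2 on |000>, -sqrt(2)*I/2 on |010>, and 0 on every other basis state.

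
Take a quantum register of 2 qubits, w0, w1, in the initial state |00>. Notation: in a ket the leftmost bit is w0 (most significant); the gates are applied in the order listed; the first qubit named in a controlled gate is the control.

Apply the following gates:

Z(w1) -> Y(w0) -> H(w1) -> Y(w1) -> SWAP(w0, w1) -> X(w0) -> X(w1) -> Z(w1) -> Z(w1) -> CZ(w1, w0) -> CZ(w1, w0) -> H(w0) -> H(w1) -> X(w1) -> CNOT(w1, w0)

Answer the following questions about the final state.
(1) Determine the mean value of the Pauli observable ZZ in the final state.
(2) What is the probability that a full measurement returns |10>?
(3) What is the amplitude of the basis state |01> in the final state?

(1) In the final state, ZZ has expectation -1.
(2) Outcome |10> occurs with probability 1/2.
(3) The amplitude on |01> is -sqrt(2)/2.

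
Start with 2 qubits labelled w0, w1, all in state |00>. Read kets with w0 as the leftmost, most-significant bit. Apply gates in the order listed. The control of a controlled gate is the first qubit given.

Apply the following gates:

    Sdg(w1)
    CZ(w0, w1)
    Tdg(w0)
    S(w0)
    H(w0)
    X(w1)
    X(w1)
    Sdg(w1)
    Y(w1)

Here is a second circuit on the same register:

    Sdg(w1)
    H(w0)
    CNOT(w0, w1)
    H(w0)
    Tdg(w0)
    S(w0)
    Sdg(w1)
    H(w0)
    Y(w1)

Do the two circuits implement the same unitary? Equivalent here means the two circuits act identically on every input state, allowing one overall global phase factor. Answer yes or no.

No: there is an input state on which the two circuits produce genuinely different outputs (not merely differing by a phase).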